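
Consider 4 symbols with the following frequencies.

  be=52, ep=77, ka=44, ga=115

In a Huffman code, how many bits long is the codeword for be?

3

Huffman merges, smallest pair first:
merge ka(44) and be(52): 96
merge ep(77) and 96: 173
merge ga(115) and 173: 288
be's leaf is at depth 3, giving a 3-bit codeword.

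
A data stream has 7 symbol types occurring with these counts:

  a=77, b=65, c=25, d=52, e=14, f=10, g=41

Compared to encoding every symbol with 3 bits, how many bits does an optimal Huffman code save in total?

121

Fixed-length: 3 bits × 284 symbols = 852 bits.
Huffman merges:
merge f(10) and e(14): 24
merge 24 and c(25): 49
merge g(41) and 49: 90
merge d(52) and b(65): 117
merge a(77) and 90: 167
merge 117 and 167: 284
Huffman total = 24 + 49 + 90 + 117 + 167 + 284 = 731 bits.
Saving = 852 − 731 = 121 bits.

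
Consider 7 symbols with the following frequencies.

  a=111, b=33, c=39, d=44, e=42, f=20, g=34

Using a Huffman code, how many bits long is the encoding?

858

Build the Huffman tree bottom-up:
combine f(20), b(33) → 53
combine g(34), c(39) → 73
combine e(42), d(44) → 86
combine 53, 73 → 126
combine 86, a(111) → 197
combine 126, 197 → 323
The encoded length is the sum of every internal node's weight: 53 + 73 + 86 + 126 + 197 + 323 = 858 bits.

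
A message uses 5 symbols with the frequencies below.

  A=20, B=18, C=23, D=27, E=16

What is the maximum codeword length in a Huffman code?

3

Merge the two lowest-weight nodes at each step:
combine E(16), B(18) → 34
combine A(20), C(23) → 43
combine D(27), 34 → 61
combine 43, 61 → 104
The first pair merged (E, B) ends up deepest, at depth 3.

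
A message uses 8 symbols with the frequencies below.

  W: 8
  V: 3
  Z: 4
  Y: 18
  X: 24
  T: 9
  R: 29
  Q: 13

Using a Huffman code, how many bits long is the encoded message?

293

Build the Huffman tree bottom-up:
combine V(3), Z(4) → 7
combine 7, W(8) → 15
combine T(9), Q(13) → 22
combine 15, Y(18) → 33
combine 22, X(24) → 46
combine R(29), 33 → 62
combine 46, 62 → 108
Each symbol's bit-cost is frequency × depth; summing gives 293 bits (equivalently 7 + 15 + 22 + 33 + 46 + 62 + 108).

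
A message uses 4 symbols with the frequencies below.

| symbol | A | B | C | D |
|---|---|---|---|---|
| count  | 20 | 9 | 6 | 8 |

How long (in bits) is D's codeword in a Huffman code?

Repeatedly merge the two smallest:
C(6) + D(8) → 14
B(9) + 14 → 23
A(20) + 23 → 43
D's leaf is at depth 3, giving a 3-bit codeword.

3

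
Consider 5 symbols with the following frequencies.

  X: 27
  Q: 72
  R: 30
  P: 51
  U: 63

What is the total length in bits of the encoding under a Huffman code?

543

Build the Huffman tree bottom-up:
X(27) + R(30) → 57
P(51) + 57 → 108
U(63) + Q(72) → 135
108 + 135 → 243
The encoded length is the sum of every internal node's weight: 57 + 108 + 135 + 243 = 543 bits.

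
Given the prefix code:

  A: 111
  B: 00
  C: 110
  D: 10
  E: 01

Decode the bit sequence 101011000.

Read left to right; each codeword is recognised as soon as it completes (prefix code):
  10→D | 10→D | 110→C | 00→B
Decoded message: DDCB

DDCB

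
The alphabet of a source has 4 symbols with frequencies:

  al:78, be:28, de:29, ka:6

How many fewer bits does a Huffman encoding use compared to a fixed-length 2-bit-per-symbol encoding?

44

Fixed-length: 2 bits × 141 symbols = 282 bits.
Huffman merges:
merge ka(6) and be(28): 34
merge de(29) and 34: 63
merge 63 and al(78): 141
Huffman total = 34 + 63 + 141 = 238 bits.
Saving = 282 − 238 = 44 bits.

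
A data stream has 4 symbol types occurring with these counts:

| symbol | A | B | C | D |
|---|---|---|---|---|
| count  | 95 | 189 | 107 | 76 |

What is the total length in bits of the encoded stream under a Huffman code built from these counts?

916

Build the Huffman tree bottom-up:
D(76) + A(95) → 171
C(107) + 171 → 278
B(189) + 278 → 467
The encoded length is the sum of every internal node's weight: 171 + 278 + 467 = 916 bits.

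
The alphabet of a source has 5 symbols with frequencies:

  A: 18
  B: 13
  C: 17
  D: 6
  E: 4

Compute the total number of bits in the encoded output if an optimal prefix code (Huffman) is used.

126

Build the Huffman tree bottom-up:
E(4) + D(6) → 10
10 + B(13) → 23
C(17) + A(18) → 35
23 + 35 → 58
Each symbol's bit-cost is frequency × depth; summing gives 126 bits (equivalently 10 + 23 + 35 + 58).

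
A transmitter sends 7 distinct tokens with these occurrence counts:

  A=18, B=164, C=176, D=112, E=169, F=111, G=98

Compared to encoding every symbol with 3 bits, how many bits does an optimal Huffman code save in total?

229

Fixed-length: 3 bits × 848 symbols = 2544 bits.
Huffman merges:
A(18) + G(98) → 116
F(111) + D(112) → 223
116 + B(164) → 280
E(169) + C(176) → 345
223 + 280 → 503
345 + 503 → 848
Huffman total = 116 + 223 + 280 + 345 + 503 + 848 = 2315 bits.
Saving = 2544 − 2315 = 229 bits.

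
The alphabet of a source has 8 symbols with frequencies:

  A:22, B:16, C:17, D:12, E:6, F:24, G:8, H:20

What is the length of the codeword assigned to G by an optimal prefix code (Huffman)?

4

Build the tree from the bottom:
combine E(6), G(8) → 14
combine D(12), 14 → 26
combine B(16), C(17) → 33
combine H(20), A(22) → 42
combine F(24), 26 → 50
combine 33, 42 → 75
combine 50, 75 → 125
G sits 4 levels below the root, so its codeword is 4 bits.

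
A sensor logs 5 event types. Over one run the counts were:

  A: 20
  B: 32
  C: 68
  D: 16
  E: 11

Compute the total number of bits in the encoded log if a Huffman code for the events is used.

Greedily combine the two least-frequent nodes:
combine E(11), D(16) → 27
combine A(20), 27 → 47
combine B(32), 47 → 79
combine C(68), 79 → 147
Each symbol's bit-cost is frequency × depth; summing gives 300 bits (equivalently 27 + 47 + 79 + 147).

300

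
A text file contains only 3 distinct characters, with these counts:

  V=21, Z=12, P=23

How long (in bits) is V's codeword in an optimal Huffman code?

2

Huffman merges, smallest pair first:
Z(12) + V(21) → 33
P(23) + 33 → 56
V's leaf is at depth 2, giving a 2-bit codeword.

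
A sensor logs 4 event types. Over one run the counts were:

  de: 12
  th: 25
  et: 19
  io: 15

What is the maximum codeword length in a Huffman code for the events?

2

Merge the two lowest-weight nodes at each step:
combine de(12), io(15) → 27
combine et(19), th(25) → 44
combine 27, 44 → 71
The rarest symbols sit at the bottom; the longest codeword is 2 bits.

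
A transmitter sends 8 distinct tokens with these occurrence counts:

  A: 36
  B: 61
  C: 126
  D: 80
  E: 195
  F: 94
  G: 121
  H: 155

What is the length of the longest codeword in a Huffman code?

4

Merge the two lowest-weight nodes at each step:
combine A(36), B(61) → 97
combine D(80), F(94) → 174
combine 97, G(121) → 218
combine C(126), H(155) → 281
combine 174, E(195) → 369
combine 218, 281 → 499
combine 369, 499 → 868
Maximum depth reached is 4.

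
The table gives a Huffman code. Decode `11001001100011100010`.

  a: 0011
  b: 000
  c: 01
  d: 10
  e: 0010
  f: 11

fecdade

Read left to right; each codeword is recognised as soon as it completes (prefix code):
  11→f | 0010→e | 01→c | 10→d | 0011→a | 10→d | 0010→e
Decoded message: fecdade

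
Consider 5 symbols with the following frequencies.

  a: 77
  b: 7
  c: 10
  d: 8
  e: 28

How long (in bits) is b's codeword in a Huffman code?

4

Huffman merges, smallest pair first:
b(7) + d(8) → 15
c(10) + 15 → 25
25 + e(28) → 53
53 + a(77) → 130
b sits 4 levels below the root, so its codeword is 4 bits.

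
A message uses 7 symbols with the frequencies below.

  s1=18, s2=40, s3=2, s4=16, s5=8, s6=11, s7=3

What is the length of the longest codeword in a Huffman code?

Merge the two lowest-weight nodes at each step:
combine s3(2), s7(3) → 5
combine 5, s5(8) → 13
combine s6(11), 13 → 24
combine s4(16), s1(18) → 34
combine 24, 34 → 58
combine s2(40), 58 → 98
The first pair merged (s3, s7) ends up deepest, at depth 5.

5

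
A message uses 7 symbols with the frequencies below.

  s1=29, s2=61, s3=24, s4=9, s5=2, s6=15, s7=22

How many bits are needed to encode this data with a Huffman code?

401

Build the Huffman tree bottom-up:
combine s5(2), s4(9) → 11
combine 11, s6(15) → 26
combine s7(22), s3(24) → 46
combine 26, s1(29) → 55
combine 46, 55 → 101
combine s2(61), 101 → 162
Each symbol's bit-cost is frequency × depth; summing gives 401 bits (equivalently 11 + 26 + 46 + 55 + 101 + 162).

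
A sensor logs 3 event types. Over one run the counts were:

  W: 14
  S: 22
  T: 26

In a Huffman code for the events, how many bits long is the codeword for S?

2

Huffman merges, smallest pair first:
W(14) + S(22) → 36
T(26) + 36 → 62
S sits 2 levels below the root, so its codeword is 2 bits.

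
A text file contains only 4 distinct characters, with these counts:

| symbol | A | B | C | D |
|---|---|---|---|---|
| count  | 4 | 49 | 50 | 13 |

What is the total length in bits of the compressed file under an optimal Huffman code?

199

Build the Huffman tree bottom-up:
merge A(4) and D(13): 17
merge 17 and B(49): 66
merge C(50) and 66: 116
The encoded length is the sum of every internal node's weight: 17 + 66 + 116 = 199 bits.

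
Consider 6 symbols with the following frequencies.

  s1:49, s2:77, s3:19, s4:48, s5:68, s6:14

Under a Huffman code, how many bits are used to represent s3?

4

Huffman merges, smallest pair first:
merge s6(14) and s3(19): 33
merge 33 and s4(48): 81
merge s1(49) and s5(68): 117
merge s2(77) and 81: 158
merge 117 and 158: 275
The subtree containing s3 is merged 4 times, so code length = 4.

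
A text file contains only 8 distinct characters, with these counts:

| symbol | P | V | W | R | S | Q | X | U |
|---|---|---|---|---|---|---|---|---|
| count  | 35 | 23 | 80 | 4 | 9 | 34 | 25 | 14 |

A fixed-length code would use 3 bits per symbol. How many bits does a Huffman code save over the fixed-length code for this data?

Fixed-length: 3 bits × 224 symbols = 672 bits.
Huffman merges:
merge R(4) and S(9): 13
merge 13 and U(14): 27
merge V(23) and X(25): 48
merge 27 and Q(34): 61
merge P(35) and 48: 83
merge 61 and W(80): 141
merge 83 and 141: 224
Huffman total = 13 + 27 + 48 + 61 + 83 + 141 + 224 = 597 bits.
Saving = 672 − 597 = 75 bits.

75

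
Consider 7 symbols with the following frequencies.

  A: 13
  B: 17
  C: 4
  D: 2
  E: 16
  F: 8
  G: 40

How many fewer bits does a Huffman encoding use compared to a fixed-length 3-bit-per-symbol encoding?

Fixed-length: 3 bits × 100 symbols = 300 bits.
Huffman merges:
merge D(2) and C(4): 6
merge 6 and F(8): 14
merge A(13) and 14: 27
merge E(16) and B(17): 33
merge 27 and 33: 60
merge G(40) and 60: 100
Huffman total = 6 + 14 + 27 + 33 + 60 + 100 = 240 bits.
Saving = 300 − 240 = 60 bits.

60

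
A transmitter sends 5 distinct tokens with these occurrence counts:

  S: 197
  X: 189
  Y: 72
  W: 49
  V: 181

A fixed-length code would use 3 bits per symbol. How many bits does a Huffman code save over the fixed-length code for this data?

Fixed-length: 3 bits × 688 symbols = 2064 bits.
Huffman merges:
W(49) + Y(72) → 121
121 + V(181) → 302
X(189) + S(197) → 386
302 + 386 → 688
Huffman total = 121 + 302 + 386 + 688 = 1497 bits.
Saving = 2064 − 1497 = 567 bits.

567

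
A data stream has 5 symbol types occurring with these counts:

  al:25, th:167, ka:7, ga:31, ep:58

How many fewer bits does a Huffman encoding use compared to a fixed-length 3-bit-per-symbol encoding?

360

Fixed-length: 3 bits × 288 symbols = 864 bits.
Huffman merges:
combine ka(7), al(25) → 32
combine ga(31), 32 → 63
combine ep(58), 63 → 121
combine 121, th(167) → 288
Huffman total = 32 + 63 + 121 + 288 = 504 bits.
Saving = 864 − 504 = 360 bits.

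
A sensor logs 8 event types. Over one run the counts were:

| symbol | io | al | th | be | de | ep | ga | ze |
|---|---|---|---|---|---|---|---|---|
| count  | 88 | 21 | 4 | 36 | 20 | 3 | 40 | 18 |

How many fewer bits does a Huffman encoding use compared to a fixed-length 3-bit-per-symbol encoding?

103

Fixed-length: 3 bits × 230 symbols = 690 bits.
Huffman merges:
combine ep(3), th(4) → 7
combine 7, ze(18) → 25
combine de(20), al(21) → 41
combine 25, be(36) → 61
combine ga(40), 41 → 81
combine 61, 81 → 142
combine io(88), 142 → 230
Huffman total = 7 + 25 + 41 + 61 + 81 + 142 + 230 = 587 bits.
Saving = 690 − 587 = 103 bits.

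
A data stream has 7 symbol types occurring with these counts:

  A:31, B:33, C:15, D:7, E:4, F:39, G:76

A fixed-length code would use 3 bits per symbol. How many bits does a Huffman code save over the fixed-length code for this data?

115

Fixed-length: 3 bits × 205 symbols = 615 bits.
Huffman merges:
merge E(4) and D(7): 11
merge 11 and C(15): 26
merge 26 and A(31): 57
merge B(33) and F(39): 72
merge 57 and 72: 129
merge G(76) and 129: 205
Huffman total = 11 + 26 + 57 + 72 + 129 + 205 = 500 bits.
Saving = 615 − 500 = 115 bits.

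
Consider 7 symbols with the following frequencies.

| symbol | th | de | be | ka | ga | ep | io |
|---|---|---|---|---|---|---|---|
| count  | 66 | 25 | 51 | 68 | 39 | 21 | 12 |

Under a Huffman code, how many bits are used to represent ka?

2

Build the tree from the bottom:
merge io(12) and ep(21): 33
merge de(25) and 33: 58
merge ga(39) and be(51): 90
merge 58 and th(66): 124
merge ka(68) and 90: 158
merge 124 and 158: 282
ka sits 2 levels below the root, so its codeword is 2 bits.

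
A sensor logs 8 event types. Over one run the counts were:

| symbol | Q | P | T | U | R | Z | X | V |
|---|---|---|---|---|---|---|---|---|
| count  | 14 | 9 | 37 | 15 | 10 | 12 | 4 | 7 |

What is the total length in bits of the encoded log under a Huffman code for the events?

298

Greedily combine the two least-frequent nodes:
combine X(4), V(7) → 11
combine P(9), R(10) → 19
combine 11, Z(12) → 23
combine Q(14), U(15) → 29
combine 19, 23 → 42
combine 29, T(37) → 66
combine 42, 66 → 108
Each symbol's bit-cost is frequency × depth; summing gives 298 bits (equivalently 11 + 19 + 23 + 29 + 42 + 66 + 108).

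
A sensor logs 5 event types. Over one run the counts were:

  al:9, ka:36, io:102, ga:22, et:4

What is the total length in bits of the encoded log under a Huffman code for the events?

292

Merge the two smallest weights repeatedly:
et(4) + al(9) → 13
13 + ga(22) → 35
35 + ka(36) → 71
71 + io(102) → 173
The encoded length is the sum of every internal node's weight: 13 + 35 + 71 + 173 = 292 bits.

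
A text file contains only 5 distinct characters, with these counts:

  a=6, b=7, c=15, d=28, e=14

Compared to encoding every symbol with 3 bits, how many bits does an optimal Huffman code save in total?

Fixed-length: 3 bits × 70 symbols = 210 bits.
Huffman merges:
a(6) + b(7) → 13
13 + e(14) → 27
c(15) + 27 → 42
d(28) + 42 → 70
Huffman total = 13 + 27 + 42 + 70 = 152 bits.
Saving = 210 − 152 = 58 bits.

58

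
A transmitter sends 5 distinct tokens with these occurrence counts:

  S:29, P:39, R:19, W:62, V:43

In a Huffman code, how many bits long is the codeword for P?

2

Huffman merges, smallest pair first:
merge R(19) and S(29): 48
merge P(39) and V(43): 82
merge 48 and W(62): 110
merge 82 and 110: 192
The subtree containing P is merged 2 times, so code length = 2.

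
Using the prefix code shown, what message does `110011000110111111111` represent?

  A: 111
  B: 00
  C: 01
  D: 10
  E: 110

ECDBEAAA

Read left to right; each codeword is recognised as soon as it completes (prefix code):
  110→E | 01→C | 10→D | 00→B | 110→E | 111→A | 111→A | 111→A
Decoded message: ECDBEAAA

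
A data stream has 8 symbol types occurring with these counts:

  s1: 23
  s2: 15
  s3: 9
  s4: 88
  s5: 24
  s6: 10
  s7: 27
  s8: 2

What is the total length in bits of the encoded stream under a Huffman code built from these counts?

Merge the two smallest weights repeatedly:
s8(2) + s3(9) → 11
s6(10) + 11 → 21
s2(15) + 21 → 36
s1(23) + s5(24) → 47
s7(27) + 36 → 63
47 + 63 → 110
s4(88) + 110 → 198
The encoded length is the sum of every internal node's weight: 11 + 21 + 36 + 47 + 63 + 110 + 198 = 486 bits.

486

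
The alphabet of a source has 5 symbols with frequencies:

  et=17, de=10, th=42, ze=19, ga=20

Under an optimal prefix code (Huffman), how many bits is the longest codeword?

3

Merge the two lowest-weight nodes at each step:
de(10) + et(17) → 27
ze(19) + ga(20) → 39
27 + 39 → 66
th(42) + 66 → 108
Maximum depth reached is 3.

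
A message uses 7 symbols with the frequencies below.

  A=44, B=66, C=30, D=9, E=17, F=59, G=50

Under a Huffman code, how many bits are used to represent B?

Repeatedly merge the two smallest:
merge D(9) and E(17): 26
merge 26 and C(30): 56
merge A(44) and G(50): 94
merge 56 and F(59): 115
merge B(66) and 94: 160
merge 115 and 160: 275
B sits 2 levels below the root, so its codeword is 2 bits.

2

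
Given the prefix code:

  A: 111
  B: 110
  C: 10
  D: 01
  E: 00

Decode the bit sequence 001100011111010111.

EBEABCA

Read left to right; each codeword is recognised as soon as it completes (prefix code):
  00→E | 110→B | 00→E | 111→A | 110→B | 10→C | 111→A
Decoded message: EBEABCA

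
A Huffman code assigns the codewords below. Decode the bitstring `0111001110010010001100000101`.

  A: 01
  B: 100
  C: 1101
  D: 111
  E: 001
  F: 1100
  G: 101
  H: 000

Read left to right; each codeword is recognised as soon as it completes (prefix code):
  01→A | 1100→F | 111→D | 001→E | 001→E | 000→H | 1100→F | 000→H | 101→G
Decoded message: AFDEEHFHG

AFDEEHFHG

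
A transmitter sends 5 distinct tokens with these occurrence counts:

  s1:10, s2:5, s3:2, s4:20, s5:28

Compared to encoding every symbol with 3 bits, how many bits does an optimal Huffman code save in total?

69

Fixed-length: 3 bits × 65 symbols = 195 bits.
Huffman merges:
merge s3(2) and s2(5): 7
merge 7 and s1(10): 17
merge 17 and s4(20): 37
merge s5(28) and 37: 65
Huffman total = 7 + 17 + 37 + 65 = 126 bits.
Saving = 195 − 126 = 69 bits.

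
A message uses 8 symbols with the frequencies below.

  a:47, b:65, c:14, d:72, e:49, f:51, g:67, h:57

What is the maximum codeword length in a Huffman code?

4

Merge the two lowest-weight nodes at each step:
combine c(14), a(47) → 61
combine e(49), f(51) → 100
combine h(57), 61 → 118
combine b(65), g(67) → 132
combine d(72), 100 → 172
combine 118, 132 → 250
combine 172, 250 → 422
The first pair merged (c, a) ends up deepest, at depth 4.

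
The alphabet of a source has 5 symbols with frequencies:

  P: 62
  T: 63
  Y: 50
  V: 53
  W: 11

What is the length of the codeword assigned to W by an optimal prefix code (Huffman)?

Huffman merges, smallest pair first:
combine W(11), Y(50) → 61
combine V(53), 61 → 114
combine P(62), T(63) → 125
combine 114, 125 → 239
W sits 3 levels below the root, so its codeword is 3 bits.

3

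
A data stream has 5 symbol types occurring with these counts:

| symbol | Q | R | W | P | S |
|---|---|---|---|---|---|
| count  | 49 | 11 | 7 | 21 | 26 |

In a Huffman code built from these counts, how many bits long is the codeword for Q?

Build the tree from the bottom:
merge W(7) and R(11): 18
merge 18 and P(21): 39
merge S(26) and 39: 65
merge Q(49) and 65: 114
Q is merged only at the final step, so code length = 1.

1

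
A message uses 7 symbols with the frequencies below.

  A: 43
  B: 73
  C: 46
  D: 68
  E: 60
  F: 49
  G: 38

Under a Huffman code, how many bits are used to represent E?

3

Huffman merges, smallest pair first:
G(38) + A(43) → 81
C(46) + F(49) → 95
E(60) + D(68) → 128
B(73) + 81 → 154
95 + 128 → 223
154 + 223 → 377
The subtree containing E is merged 3 times, so code length = 3.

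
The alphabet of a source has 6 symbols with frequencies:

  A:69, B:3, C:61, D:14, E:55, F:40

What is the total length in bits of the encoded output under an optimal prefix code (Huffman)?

Merge the two smallest weights repeatedly:
B(3) + D(14) → 17
17 + F(40) → 57
E(55) + 57 → 112
C(61) + A(69) → 130
112 + 130 → 242
Total encoded bits = sum of merged weights = 17 + 57 + 112 + 130 + 242 = 558.

558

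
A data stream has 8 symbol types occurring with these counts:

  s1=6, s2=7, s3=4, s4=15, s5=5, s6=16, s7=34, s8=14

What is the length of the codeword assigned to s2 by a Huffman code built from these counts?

Repeatedly merge the two smallest:
merge s3(4) and s5(5): 9
merge s1(6) and s2(7): 13
merge 9 and 13: 22
merge s8(14) and s4(15): 29
merge s6(16) and 22: 38
merge 29 and s7(34): 63
merge 38 and 63: 101
s2's leaf is at depth 4, giving a 4-bit codeword.

4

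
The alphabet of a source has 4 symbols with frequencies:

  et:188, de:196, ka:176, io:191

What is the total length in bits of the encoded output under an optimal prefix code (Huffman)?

Build the Huffman tree bottom-up:
combine ka(176), et(188) → 364
combine io(191), de(196) → 387
combine 364, 387 → 751
The encoded length is the sum of every internal node's weight: 364 + 387 + 751 = 1502 bits.

1502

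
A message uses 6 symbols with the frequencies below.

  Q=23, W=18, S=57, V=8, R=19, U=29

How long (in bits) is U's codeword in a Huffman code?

Huffman merges, smallest pair first:
merge V(8) and W(18): 26
merge R(19) and Q(23): 42
merge 26 and U(29): 55
merge 42 and 55: 97
merge S(57) and 97: 154
U sits 3 levels below the root, so its codeword is 3 bits.

3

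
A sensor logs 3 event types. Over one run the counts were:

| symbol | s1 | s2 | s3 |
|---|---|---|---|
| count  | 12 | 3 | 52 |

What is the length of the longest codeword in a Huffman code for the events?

2

Merge the two lowest-weight nodes at each step:
s2(3) + s1(12) → 15
15 + s3(52) → 67
The rarest symbols sit at the bottom; the longest codeword is 2 bits.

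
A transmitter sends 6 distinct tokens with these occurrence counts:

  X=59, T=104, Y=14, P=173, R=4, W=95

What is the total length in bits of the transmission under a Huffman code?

992

Greedily combine the two least-frequent nodes:
combine R(4), Y(14) → 18
combine 18, X(59) → 77
combine 77, W(95) → 172
combine T(104), 172 → 276
combine P(173), 276 → 449
The encoded length is the sum of every internal node's weight: 18 + 77 + 172 + 276 + 449 = 992 bits.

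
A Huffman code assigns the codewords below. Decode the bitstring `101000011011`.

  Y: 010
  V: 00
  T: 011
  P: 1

PYVTT

Read left to right; each codeword is recognised as soon as it completes (prefix code):
  1→P | 010→Y | 00→V | 011→T | 011→T
Decoded message: PYVTT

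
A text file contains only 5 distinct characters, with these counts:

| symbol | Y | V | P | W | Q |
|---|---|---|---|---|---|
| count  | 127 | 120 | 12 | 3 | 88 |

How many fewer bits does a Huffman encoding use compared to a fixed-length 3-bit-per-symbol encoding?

Fixed-length: 3 bits × 350 symbols = 1050 bits.
Huffman merges:
merge W(3) and P(12): 15
merge 15 and Q(88): 103
merge 103 and V(120): 223
merge Y(127) and 223: 350
Huffman total = 15 + 103 + 223 + 350 = 691 bits.
Saving = 1050 − 691 = 359 bits.

359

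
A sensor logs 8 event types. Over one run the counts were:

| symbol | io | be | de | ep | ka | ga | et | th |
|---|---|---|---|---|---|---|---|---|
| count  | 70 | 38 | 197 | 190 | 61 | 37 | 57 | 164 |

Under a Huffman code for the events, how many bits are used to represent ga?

Huffman merges, smallest pair first:
combine ga(37), be(38) → 75
combine et(57), ka(61) → 118
combine io(70), 75 → 145
combine 118, 145 → 263
combine th(164), ep(190) → 354
combine de(197), 263 → 460
combine 354, 460 → 814
ga sits 5 levels below the root, so its codeword is 5 bits.

5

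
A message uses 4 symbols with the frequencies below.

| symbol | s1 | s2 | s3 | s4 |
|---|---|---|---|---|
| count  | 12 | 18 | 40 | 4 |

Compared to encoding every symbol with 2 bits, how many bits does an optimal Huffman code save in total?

Fixed-length: 2 bits × 74 symbols = 148 bits.
Huffman merges:
s4(4) + s1(12) → 16
16 + s2(18) → 34
34 + s3(40) → 74
Huffman total = 16 + 34 + 74 = 124 bits.
Saving = 148 − 124 = 24 bits.

24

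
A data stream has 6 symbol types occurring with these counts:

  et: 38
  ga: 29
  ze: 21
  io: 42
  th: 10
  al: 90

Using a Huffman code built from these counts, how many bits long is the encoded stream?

Build the Huffman tree bottom-up:
merge th(10) and ze(21): 31
merge ga(29) and 31: 60
merge et(38) and io(42): 80
merge 60 and 80: 140
merge al(90) and 140: 230
Each symbol's bit-cost is frequency × depth; summing gives 541 bits (equivalently 31 + 60 + 80 + 140 + 230).

541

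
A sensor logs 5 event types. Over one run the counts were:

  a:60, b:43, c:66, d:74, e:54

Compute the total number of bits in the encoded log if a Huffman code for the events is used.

Build the Huffman tree bottom-up:
b(43) + e(54) → 97
a(60) + c(66) → 126
d(74) + 97 → 171
126 + 171 → 297
Total encoded bits = sum of merged weights = 97 + 126 + 171 + 297 = 691.

691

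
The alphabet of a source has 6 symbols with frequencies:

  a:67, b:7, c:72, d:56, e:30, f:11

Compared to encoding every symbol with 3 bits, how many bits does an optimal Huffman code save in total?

177

Fixed-length: 3 bits × 243 symbols = 729 bits.
Huffman merges:
merge b(7) and f(11): 18
merge 18 and e(30): 48
merge 48 and d(56): 104
merge a(67) and c(72): 139
merge 104 and 139: 243
Huffman total = 18 + 48 + 104 + 139 + 243 = 552 bits.
Saving = 729 − 552 = 177 bits.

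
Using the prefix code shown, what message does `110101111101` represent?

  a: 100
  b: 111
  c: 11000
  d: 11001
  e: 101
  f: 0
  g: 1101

gfbg

Read left to right; each codeword is recognised as soon as it completes (prefix code):
  1101→g | 0→f | 111→b | 1101→g
Decoded message: gfbg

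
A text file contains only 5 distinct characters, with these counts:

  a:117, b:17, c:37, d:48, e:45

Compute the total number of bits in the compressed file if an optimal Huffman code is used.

558

Merge the two smallest weights repeatedly:
combine b(17), c(37) → 54
combine e(45), d(48) → 93
combine 54, 93 → 147
combine a(117), 147 → 264
The encoded length is the sum of every internal node's weight: 54 + 93 + 147 + 264 = 558 bits.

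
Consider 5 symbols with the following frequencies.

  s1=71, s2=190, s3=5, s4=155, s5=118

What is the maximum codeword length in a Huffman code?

Merge the two lowest-weight nodes at each step:
merge s3(5) and s1(71): 76
merge 76 and s5(118): 194
merge s4(155) and s2(190): 345
merge 194 and 345: 539
Maximum depth reached is 3.

3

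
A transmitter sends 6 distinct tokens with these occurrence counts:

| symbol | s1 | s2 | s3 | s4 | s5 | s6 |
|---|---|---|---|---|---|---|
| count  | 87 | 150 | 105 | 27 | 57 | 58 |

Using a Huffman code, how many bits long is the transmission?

Build the Huffman tree bottom-up:
s4(27) + s5(57) → 84
s6(58) + 84 → 142
s1(87) + s3(105) → 192
142 + s2(150) → 292
192 + 292 → 484
Total encoded bits = sum of merged weights = 84 + 142 + 192 + 292 + 484 = 1194.

1194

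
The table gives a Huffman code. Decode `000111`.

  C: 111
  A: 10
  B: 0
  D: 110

BBBC

Read left to right; each codeword is recognised as soon as it completes (prefix code):
  0→B | 0→B | 0→B | 111→C
Decoded message: BBBC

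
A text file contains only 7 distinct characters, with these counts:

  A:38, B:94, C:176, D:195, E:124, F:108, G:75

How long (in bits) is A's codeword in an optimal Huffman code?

4

Repeatedly merge the two smallest:
A(38) + G(75) → 113
B(94) + F(108) → 202
113 + E(124) → 237
C(176) + D(195) → 371
202 + 237 → 439
371 + 439 → 810
A sits 4 levels below the root, so its codeword is 4 bits.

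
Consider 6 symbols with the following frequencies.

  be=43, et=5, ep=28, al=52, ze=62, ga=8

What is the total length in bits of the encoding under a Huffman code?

450

Build the Huffman tree bottom-up:
et(5) + ga(8) → 13
13 + ep(28) → 41
41 + be(43) → 84
al(52) + ze(62) → 114
84 + 114 → 198
Total encoded bits = sum of merged weights = 13 + 41 + 84 + 114 + 198 = 450.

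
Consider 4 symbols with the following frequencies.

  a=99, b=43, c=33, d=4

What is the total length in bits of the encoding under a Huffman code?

296

Greedily combine the two least-frequent nodes:
d(4) + c(33) → 37
37 + b(43) → 80
80 + a(99) → 179
The encoded length is the sum of every internal node's weight: 37 + 80 + 179 = 296 bits.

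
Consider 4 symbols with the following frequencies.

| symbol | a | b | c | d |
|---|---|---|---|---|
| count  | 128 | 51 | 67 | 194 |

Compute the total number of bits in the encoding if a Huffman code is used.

Build the Huffman tree bottom-up:
merge b(51) and c(67): 118
merge 118 and a(128): 246
merge d(194) and 246: 440
Total encoded bits = sum of merged weights = 118 + 246 + 440 = 804.

804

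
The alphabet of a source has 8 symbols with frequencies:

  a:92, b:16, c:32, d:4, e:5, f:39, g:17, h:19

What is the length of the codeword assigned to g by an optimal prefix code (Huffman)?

4

Huffman merges, smallest pair first:
combine d(4), e(5) → 9
combine 9, b(16) → 25
combine g(17), h(19) → 36
combine 25, c(32) → 57
combine 36, f(39) → 75
combine 57, 75 → 132
combine a(92), 132 → 224
The subtree containing g is merged 4 times, so code length = 4.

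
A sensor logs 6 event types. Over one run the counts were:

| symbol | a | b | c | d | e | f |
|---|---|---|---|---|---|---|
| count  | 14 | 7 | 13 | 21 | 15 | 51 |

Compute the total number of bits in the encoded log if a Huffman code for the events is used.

Build the Huffman tree bottom-up:
merge b(7) and c(13): 20
merge a(14) and e(15): 29
merge 20 and d(21): 41
merge 29 and 41: 70
merge f(51) and 70: 121
Each symbol's bit-cost is frequency × depth; summing gives 281 bits (equivalently 20 + 29 + 41 + 70 + 121).

281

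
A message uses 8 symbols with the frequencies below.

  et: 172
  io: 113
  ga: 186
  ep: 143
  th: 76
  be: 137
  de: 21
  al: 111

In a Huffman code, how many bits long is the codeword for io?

Repeatedly merge the two smallest:
merge de(21) and th(76): 97
merge 97 and al(111): 208
merge io(113) and be(137): 250
merge ep(143) and et(172): 315
merge ga(186) and 208: 394
merge 250 and 315: 565
merge 394 and 565: 959
io sits 3 levels below the root, so its codeword is 3 bits.

3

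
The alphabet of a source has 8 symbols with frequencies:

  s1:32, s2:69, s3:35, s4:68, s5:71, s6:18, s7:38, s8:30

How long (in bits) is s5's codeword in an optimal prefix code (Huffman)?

Build the tree from the bottom:
s6(18) + s8(30) → 48
s1(32) + s3(35) → 67
s7(38) + 48 → 86
67 + s4(68) → 135
s2(69) + s5(71) → 140
86 + 135 → 221
140 + 221 → 361
s5 sits 2 levels below the root, so its codeword is 2 bits.

2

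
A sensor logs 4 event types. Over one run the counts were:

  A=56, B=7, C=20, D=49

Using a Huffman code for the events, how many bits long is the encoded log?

235

Greedily combine the two least-frequent nodes:
combine B(7), C(20) → 27
combine 27, D(49) → 76
combine A(56), 76 → 132
Total encoded bits = sum of merged weights = 27 + 76 + 132 = 235.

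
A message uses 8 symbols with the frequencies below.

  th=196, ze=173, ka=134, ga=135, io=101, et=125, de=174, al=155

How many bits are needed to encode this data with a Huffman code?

Merge the two smallest weights repeatedly:
io(101) + et(125) → 226
ka(134) + ga(135) → 269
al(155) + ze(173) → 328
de(174) + th(196) → 370
226 + 269 → 495
328 + 370 → 698
495 + 698 → 1193
Total encoded bits = sum of merged weights = 226 + 269 + 328 + 370 + 495 + 698 + 1193 = 3579.

3579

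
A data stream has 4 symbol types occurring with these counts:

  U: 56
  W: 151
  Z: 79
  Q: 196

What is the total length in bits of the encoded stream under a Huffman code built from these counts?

Build the Huffman tree bottom-up:
merge U(56) and Z(79): 135
merge 135 and W(151): 286
merge Q(196) and 286: 482
The encoded length is the sum of every internal node's weight: 135 + 286 + 482 = 903 bits.

903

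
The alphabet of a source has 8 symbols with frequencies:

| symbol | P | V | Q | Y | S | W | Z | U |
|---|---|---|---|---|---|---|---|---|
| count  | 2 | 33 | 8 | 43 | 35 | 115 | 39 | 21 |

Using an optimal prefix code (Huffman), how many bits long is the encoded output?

Merge the two smallest weights repeatedly:
merge P(2) and Q(8): 10
merge 10 and U(21): 31
merge 31 and V(33): 64
merge S(35) and Z(39): 74
merge Y(43) and 64: 107
merge 74 and 107: 181
merge W(115) and 181: 296
Total encoded bits = sum of merged weights = 10 + 31 + 64 + 74 + 107 + 181 + 296 = 763.

763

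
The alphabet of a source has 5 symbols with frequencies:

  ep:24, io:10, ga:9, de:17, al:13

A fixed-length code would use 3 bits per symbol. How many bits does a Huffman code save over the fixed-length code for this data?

Fixed-length: 3 bits × 73 symbols = 219 bits.
Huffman merges:
merge ga(9) and io(10): 19
merge al(13) and de(17): 30
merge 19 and ep(24): 43
merge 30 and 43: 73
Huffman total = 19 + 30 + 43 + 73 = 165 bits.
Saving = 219 − 165 = 54 bits.

54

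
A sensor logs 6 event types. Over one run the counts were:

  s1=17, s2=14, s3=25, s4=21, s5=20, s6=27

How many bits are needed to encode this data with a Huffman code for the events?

320

Merge the two smallest weights repeatedly:
s2(14) + s1(17) → 31
s5(20) + s4(21) → 41
s3(25) + s6(27) → 52
31 + 41 → 72
52 + 72 → 124
The encoded length is the sum of every internal node's weight: 31 + 41 + 52 + 72 + 124 = 320 bits.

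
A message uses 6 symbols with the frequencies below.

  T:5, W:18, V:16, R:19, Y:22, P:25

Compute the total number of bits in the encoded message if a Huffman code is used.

Build the Huffman tree bottom-up:
combine T(5), V(16) → 21
combine W(18), R(19) → 37
combine 21, Y(22) → 43
combine P(25), 37 → 62
combine 43, 62 → 105
Each symbol's bit-cost is frequency × depth; summing gives 268 bits (equivalently 21 + 37 + 43 + 62 + 105).

268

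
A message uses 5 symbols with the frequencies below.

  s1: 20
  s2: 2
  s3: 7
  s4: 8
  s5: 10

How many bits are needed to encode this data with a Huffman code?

Merge the two smallest weights repeatedly:
combine s2(2), s3(7) → 9
combine s4(8), 9 → 17
combine s5(10), 17 → 27
combine s1(20), 27 → 47
The encoded length is the sum of every internal node's weight: 9 + 17 + 27 + 47 = 100 bits.

100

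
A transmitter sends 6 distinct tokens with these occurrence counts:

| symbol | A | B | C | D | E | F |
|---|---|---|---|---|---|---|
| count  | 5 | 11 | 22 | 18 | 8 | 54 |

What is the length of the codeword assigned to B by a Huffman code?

Huffman merges, smallest pair first:
merge A(5) and E(8): 13
merge B(11) and 13: 24
merge D(18) and C(22): 40
merge 24 and 40: 64
merge F(54) and 64: 118
The subtree containing B is merged 3 times, so code length = 3.

3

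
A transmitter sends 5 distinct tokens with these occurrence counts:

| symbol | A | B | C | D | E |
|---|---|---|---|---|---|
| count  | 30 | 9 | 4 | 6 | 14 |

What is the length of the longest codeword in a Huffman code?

4

Merge the two lowest-weight nodes at each step:
merge C(4) and D(6): 10
merge B(9) and 10: 19
merge E(14) and 19: 33
merge A(30) and 33: 63
The rarest symbols sit at the bottom; the longest codeword is 4 bits.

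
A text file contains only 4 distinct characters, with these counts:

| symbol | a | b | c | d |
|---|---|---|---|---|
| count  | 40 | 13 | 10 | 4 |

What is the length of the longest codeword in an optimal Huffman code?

Merge the two lowest-weight nodes at each step:
merge d(4) and c(10): 14
merge b(13) and 14: 27
merge 27 and a(40): 67
Maximum depth reached is 3.

3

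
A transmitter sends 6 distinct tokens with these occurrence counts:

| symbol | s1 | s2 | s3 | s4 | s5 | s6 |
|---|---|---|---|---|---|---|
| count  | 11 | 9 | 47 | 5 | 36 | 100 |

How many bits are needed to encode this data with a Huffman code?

Build the Huffman tree bottom-up:
merge s4(5) and s2(9): 14
merge s1(11) and 14: 25
merge 25 and s5(36): 61
merge s3(47) and 61: 108
merge s6(100) and 108: 208
Each symbol's bit-cost is frequency × depth; summing gives 416 bits (equivalently 14 + 25 + 61 + 108 + 208).

416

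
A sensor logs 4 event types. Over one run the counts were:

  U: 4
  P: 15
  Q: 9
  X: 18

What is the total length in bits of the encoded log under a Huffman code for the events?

Merge the two smallest weights repeatedly:
merge U(4) and Q(9): 13
merge 13 and P(15): 28
merge X(18) and 28: 46
Each symbol's bit-cost is frequency × depth; summing gives 87 bits (equivalently 13 + 28 + 46).

87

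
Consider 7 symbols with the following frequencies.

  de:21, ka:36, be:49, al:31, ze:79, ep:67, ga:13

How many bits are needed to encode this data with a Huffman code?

Build the Huffman tree bottom-up:
ga(13) + de(21) → 34
al(31) + 34 → 65
ka(36) + be(49) → 85
65 + ep(67) → 132
ze(79) + 85 → 164
132 + 164 → 296
The encoded length is the sum of every internal node's weight: 34 + 65 + 85 + 132 + 164 + 296 = 776 bits.

776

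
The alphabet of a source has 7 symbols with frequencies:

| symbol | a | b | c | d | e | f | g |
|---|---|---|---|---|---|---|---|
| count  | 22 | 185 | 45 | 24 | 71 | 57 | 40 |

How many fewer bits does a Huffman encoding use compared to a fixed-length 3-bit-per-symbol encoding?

239

Fixed-length: 3 bits × 444 symbols = 1332 bits.
Huffman merges:
combine a(22), d(24) → 46
combine g(40), c(45) → 85
combine 46, f(57) → 103
combine e(71), 85 → 156
combine 103, 156 → 259
combine b(185), 259 → 444
Huffman total = 46 + 85 + 103 + 156 + 259 + 444 = 1093 bits.
Saving = 1332 − 1093 = 239 bits.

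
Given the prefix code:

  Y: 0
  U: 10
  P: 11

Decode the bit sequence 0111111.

YPPP

Read left to right; each codeword is recognised as soon as it completes (prefix code):
  0→Y | 11→P | 11→P | 11→P
Decoded message: YPPP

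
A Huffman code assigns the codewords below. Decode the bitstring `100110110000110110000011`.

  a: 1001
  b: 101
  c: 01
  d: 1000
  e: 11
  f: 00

Read left to right; each codeword is recognised as soon as it completes (prefix code):
  1001→a | 101→b | 1000→d | 01→c | 101→b | 1000→d | 00→f | 11→e
Decoded message: abdcbdfe

abdcbdfe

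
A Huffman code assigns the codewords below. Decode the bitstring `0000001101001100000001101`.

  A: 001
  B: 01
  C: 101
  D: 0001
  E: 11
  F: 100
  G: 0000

GACAFGBC

Read left to right; each codeword is recognised as soon as it completes (prefix code):
  0000→G | 001→A | 101→C | 001→A | 100→F | 0000→G | 01→B | 101→C
Decoded message: GACAFGBC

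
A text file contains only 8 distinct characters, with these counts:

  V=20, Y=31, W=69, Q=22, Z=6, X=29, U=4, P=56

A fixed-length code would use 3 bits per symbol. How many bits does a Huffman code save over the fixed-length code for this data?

85

Fixed-length: 3 bits × 237 symbols = 711 bits.
Huffman merges:
combine U(4), Z(6) → 10
combine 10, V(20) → 30
combine Q(22), X(29) → 51
combine 30, Y(31) → 61
combine 51, P(56) → 107
combine 61, W(69) → 130
combine 107, 130 → 237
Huffman total = 10 + 30 + 51 + 61 + 107 + 130 + 237 = 626 bits.
Saving = 711 − 626 = 85 bits.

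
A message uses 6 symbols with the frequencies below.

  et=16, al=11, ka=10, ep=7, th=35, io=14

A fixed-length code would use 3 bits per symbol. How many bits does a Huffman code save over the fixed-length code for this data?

Fixed-length: 3 bits × 93 symbols = 279 bits.
Huffman merges:
merge ep(7) and ka(10): 17
merge al(11) and io(14): 25
merge et(16) and 17: 33
merge 25 and 33: 58
merge th(35) and 58: 93
Huffman total = 17 + 25 + 33 + 58 + 93 = 226 bits.
Saving = 279 − 226 = 53 bits.

53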